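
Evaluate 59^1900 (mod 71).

Successive squares of 59 mod 71: 59^1≡59, 59^2≡2, 59^4≡4, 59^8≡16, 59^16≡43, 59^32≡3, 59^64≡9, 59^128≡10, 59^256≡29, 59^512≡60, 59^1024≡50.
1900 = 4 + 8 + 32 + 64 + 256 + 512 + 1024, so 59^1900 ≡ 4·16·3·9·29·60·50 ≡ 32 (mod 71).

32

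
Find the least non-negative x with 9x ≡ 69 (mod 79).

34

The inverse of 9 mod 79 is 44 (since 9·44 = 396 ≡ 1).
So x ≡ 44·69 = 3036 ≡ 34 (mod 79).
Check: 9·34 = 306 = 3·79 + 69.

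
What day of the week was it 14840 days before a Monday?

Dividing 14840 by 7 gives quotient 2120 and remainder 0.
Monday − 0 days → Monday.

Monday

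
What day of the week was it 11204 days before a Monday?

Thursday

11204 = 1600·7 + 4, so 11204 mod 7 = 4.
Monday − 4 days → Thursday.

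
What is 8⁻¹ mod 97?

8·85 = 680 = 7·97 + 1, so 8⁻¹ ≡ 85 (mod 97).

85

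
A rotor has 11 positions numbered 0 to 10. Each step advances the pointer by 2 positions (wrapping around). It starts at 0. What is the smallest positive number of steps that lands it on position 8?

The inverse of 2 mod 11 is 6 (since 2·6 = 12 ≡ 1).
So x ≡ 6·8 = 48 ≡ 4 (mod 11).

4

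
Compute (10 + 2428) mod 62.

Dividing 2428 by 62 gives quotient 39 and remainder 10.
(10 + 10) mod 62 = 20.

20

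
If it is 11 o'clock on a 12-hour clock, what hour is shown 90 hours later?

90 mod 12 = 6 (since 7·12 = 84).
11 + 6 → 5 on a 12-hour dial.

5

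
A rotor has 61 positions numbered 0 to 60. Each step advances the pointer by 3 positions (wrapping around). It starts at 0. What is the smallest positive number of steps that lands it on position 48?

3⁻¹ ≡ 41 (mod 61) because 3·41 = 123 = 2·61 + 1.
Multiplying both sides by 41: x ≡ 41·48 = 1968 ≡ 16 (mod 61).
Check: 3·16 = 48 = 0·61 + 48.

16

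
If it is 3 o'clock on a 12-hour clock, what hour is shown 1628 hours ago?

1628 − 135·12 = 8, so 1628 ≡ 8 (mod 12).
3 − 8 → 7 on a 12-hour dial.

7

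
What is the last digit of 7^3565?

7

Last digits of 7^n: 7, 9, 3, 1 (period 4).
3565 leaves remainder 1 on division by 4, so 7^3565 ends in 7.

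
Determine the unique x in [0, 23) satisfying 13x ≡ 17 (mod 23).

The inverse of 13 mod 23 is 16 (since 13·16 = 208 ≡ 1).
Multiplying both sides by 16: x ≡ 16·17 = 272 ≡ 19 (mod 23).

19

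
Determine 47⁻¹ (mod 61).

13

61 = 1·47 + 14
47 = 3·14 + 5
14 = 2·5 + 4
5 = 1·4 + 1
4 = 4·1 + 0
Back-substituting gives 47·13 ≡ 1 (mod 61).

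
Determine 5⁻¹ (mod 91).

5·73 = 365 = 4·91 + 1, so 5⁻¹ ≡ 73 (mod 91).

73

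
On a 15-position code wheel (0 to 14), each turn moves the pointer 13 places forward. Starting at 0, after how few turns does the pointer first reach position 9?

3

13⁻¹ ≡ 7 (mod 15) because 13·7 = 91 = 6·15 + 1.
Multiplying both sides by 7: x ≡ 7·9 = 63 ≡ 3 (mod 15).
Check: 13·3 = 39 = 2·15 + 9.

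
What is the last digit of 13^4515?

7

Last digits of 3^n: 3, 9, 7, 1 (period 4).
4515 leaves remainder 3 on division by 4, so 13^4515 ends in 7.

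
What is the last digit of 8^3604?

6

Last digits of 8^n: 8, 4, 2, 6 (period 4).
3604 mod 4 = 0, so the last digit matches 8^4 = 6.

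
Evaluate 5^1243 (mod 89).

Square-and-reduce mod 89: 5^1≡5, 5^2≡25, 5^4≡2, 5^8≡4, 5^16≡16, 5^32≡78, 5^64≡32, 5^128≡45, 5^256≡67, 5^512≡39, 5^1024≡8.
1243 = 1 + 2 + 8 + 16 + 64 + 128 + 1024, so 5^1243 ≡ 5·25·4·16·32·45·8 ≡ 55 (mod 89).

55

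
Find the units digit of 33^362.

Last digits of 3^n: 3, 9, 7, 1 (period 4).
362 mod 4 = 2, so the last digit matches 3^2 = 9.

9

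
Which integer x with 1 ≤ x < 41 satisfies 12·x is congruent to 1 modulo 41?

41 = 3·12 + 5
12 = 2·5 + 2
5 = 2·2 + 1
2 = 2·1 + 0
Back-substituting gives 12·24 ≡ 1 (mod 41).

24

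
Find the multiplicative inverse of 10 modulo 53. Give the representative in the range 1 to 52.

16

53 = 5·10 + 3
10 = 3·3 + 1
3 = 3·1 + 0
Back-substituting gives 10·16 ≡ 1 (mod 53).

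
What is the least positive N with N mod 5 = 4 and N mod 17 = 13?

64

x ≡ 4 (mod 5) gives x ∈ {4, 9, 14, 19, 24, 29, 34, 39, …}.
The first of these with x mod 17 = 13 is 64.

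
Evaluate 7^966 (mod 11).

By repeated squaring mod 11: 7^1≡7, 7^2≡5, 7^4≡3, 7^8≡9, 7^16≡4, 7^32≡5, 7^64≡3, 7^128≡9, 7^256≡4, 7^512≡5.
966 = 2 + 4 + 64 + 128 + 256 + 512, so 7^966 ≡ 5·3·3·9·4·5 ≡ 4 (mod 11).

4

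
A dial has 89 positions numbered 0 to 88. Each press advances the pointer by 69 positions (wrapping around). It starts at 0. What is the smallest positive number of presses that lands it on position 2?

69⁻¹ ≡ 40 (mod 89) because 69·40 = 2760 = 31·89 + 1.
Multiplying both sides by 40: x ≡ 40·2 = 80 ≡ 80 (mod 89).
Check: 69·80 = 5520 = 62·89 + 2.

80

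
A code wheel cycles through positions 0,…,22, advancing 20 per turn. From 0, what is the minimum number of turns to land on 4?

20⁻¹ ≡ 15 (mod 23) because 20·15 = 300 = 13·23 + 1.
Multiplying both sides by 15: x ≡ 15·4 = 60 ≡ 14 (mod 23).
Check: 20·14 = 280 = 12·23 + 4.

14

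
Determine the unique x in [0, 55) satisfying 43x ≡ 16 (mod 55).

43⁻¹ ≡ 32 (mod 55) because 43·32 = 1376 = 25·55 + 1.
Multiplying both sides by 32: x ≡ 32·16 = 512 ≡ 17 (mod 55).
Check: 43·17 = 731 = 13·55 + 16.

17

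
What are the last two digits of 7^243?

43

By repeated squaring mod 100: 7^1≡7, 7^2≡49, 7^4≡1, 7^8≡1, 7^16≡1, 7^32≡1, 7^64≡1, 7^128≡1.
243 = 1 + 2 + 16 + 32 + 64 + 128, so 7^243 ≡ 7·49·1·1·1·1 ≡ 43 (mod 100).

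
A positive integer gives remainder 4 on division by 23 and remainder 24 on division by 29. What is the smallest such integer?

372

x ≡ 4 (mod 23) gives x ∈ {4, 27, 50, 73, 96, 119, 142, 165, …}.
The first of these with x mod 29 = 24 is 372.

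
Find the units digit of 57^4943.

Last digits of 7^n: 7, 9, 3, 1 (period 4).
4943 leaves remainder 3 on division by 4, so 57^4943 ends in 3.

3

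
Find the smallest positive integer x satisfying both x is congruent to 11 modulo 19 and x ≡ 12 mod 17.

182

x ≡ 12 (mod 17) gives x ∈ {12, 29, 46, 63, 80, 97, 114, 131, …}.
The first of these with x mod 19 = 11 is 182.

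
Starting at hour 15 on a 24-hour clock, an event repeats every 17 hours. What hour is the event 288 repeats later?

15

288·17 = 4896.
4896 mod 24 = 0 (since 204·24 = 4896).
(15 + 0) mod 24 = 15.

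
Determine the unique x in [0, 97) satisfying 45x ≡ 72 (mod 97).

The inverse of 45 mod 97 is 69 (since 45·69 = 3105 ≡ 1).
Multiplying both sides by 69: x ≡ 69·72 = 4968 ≡ 21 (mod 97).
Check: 45·21 = 945 = 9·97 + 72.

21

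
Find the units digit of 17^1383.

3

The units digit of 17^n cycles with period 4: 7, 9, 3, 1, …
1383 mod 4 = 3, so the last digit matches 7^3 = 3.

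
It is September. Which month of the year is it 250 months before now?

November

Dividing 250 by 12 gives quotient 20 and remainder 10.
September − 10 months → November.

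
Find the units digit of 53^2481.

3

Last digits of 3^n: 3, 9, 7, 1 (period 4).
2481 leaves remainder 1 on division by 4, so 53^2481 ends in 3.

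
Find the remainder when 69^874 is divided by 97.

Square-and-reduce mod 97: 69^1≡69, 69^2≡8, 69^4≡64, 69^8≡22, 69^16≡96, 69^32≡1, 69^64≡1, 69^128≡1, 69^256≡1, 69^512≡1.
Since 874 = 2 + 8 + 32 + 64 + 256 + 512 in binary, 69^874 ≡ 8·22·1·1·1·1 ≡ 79 (mod 97).

79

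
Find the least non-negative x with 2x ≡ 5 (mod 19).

2⁻¹ ≡ 10 (mod 19) because 2·10 = 20 = 1·19 + 1.
So x ≡ 10·5 = 50 ≡ 12 (mod 19).
Check: 2·12 = 24 = 1·19 + 5.

12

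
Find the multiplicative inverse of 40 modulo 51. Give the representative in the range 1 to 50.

37

51 = 1·40 + 11
40 = 3·11 + 7
11 = 1·7 + 4
7 = 1·4 + 3
4 = 1·3 + 1
3 = 3·1 + 0
Back-substituting gives 40·37 ≡ 1 (mod 51).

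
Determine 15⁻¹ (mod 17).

15·8 = 120 = 7·17 + 1, so 15⁻¹ ≡ 8 (mod 17).

8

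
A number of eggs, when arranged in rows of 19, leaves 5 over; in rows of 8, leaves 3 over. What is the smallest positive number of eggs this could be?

x ≡ 3 (mod 8) gives x ∈ {3, 11, 19, 27, 35, 43}.
The first of these with x mod 19 = 5 is 43.

43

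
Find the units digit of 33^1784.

Powers of 3 mod 10 repeat with period 4: 3, 9, 7, 1.
1784 leaves remainder 0 on division by 4, so 33^1784 ends in 1.

1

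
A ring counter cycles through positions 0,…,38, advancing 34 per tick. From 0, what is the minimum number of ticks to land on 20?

The inverse of 34 mod 39 is 31 (since 34·31 = 1054 ≡ 1).
So x ≡ 31·20 = 620 ≡ 35 (mod 39).
Check: 34·35 = 1190 = 30·39 + 20.

35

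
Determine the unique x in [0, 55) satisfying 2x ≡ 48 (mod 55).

24

The inverse of 2 mod 55 is 28 (since 2·28 = 56 ≡ 1).
Multiplying both sides by 28: x ≡ 28·48 = 1344 ≡ 24 (mod 55).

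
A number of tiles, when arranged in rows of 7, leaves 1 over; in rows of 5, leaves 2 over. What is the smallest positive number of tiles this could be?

22

x ≡ 2 (mod 5) gives x ∈ {2, 7, 12, 17, 22}.
The first of these with x mod 7 = 1 is 22.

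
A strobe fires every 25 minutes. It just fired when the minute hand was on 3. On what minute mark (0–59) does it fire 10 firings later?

13

10·25 = 250.
Dividing 250 by 60 gives quotient 4 and remainder 10.
(3 + 10) mod 60 = 13.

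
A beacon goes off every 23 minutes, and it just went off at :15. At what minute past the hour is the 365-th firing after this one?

365·23 = 8395.
Dividing 8395 by 60 gives quotient 139 and remainder 55.
(15 + 55) mod 60 = 10.

10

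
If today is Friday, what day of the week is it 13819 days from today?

Saturday

13819 = 1974·7 + 1, so 13819 mod 7 = 1.
Friday + 1 day → Saturday.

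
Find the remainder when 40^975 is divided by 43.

11

By repeated squaring mod 43: 40^1≡40, 40^2≡9, 40^4≡38, 40^8≡25, 40^16≡23, 40^32≡13, 40^64≡40, 40^128≡9, 40^256≡38, 40^512≡25.
975 = 1 + 2 + 4 + 8 + 64 + 128 + 256 + 512, so 40^975 ≡ 40·9·38·25·40·9·38·25 ≡ 11 (mod 43).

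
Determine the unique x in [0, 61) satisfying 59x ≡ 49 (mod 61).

6

The inverse of 59 mod 61 is 30 (since 59·30 = 1770 ≡ 1).
Multiplying both sides by 30: x ≡ 30·49 = 1470 ≡ 6 (mod 61).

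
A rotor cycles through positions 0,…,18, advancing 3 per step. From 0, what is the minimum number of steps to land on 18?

6

3⁻¹ ≡ 13 (mod 19) because 3·13 = 39 = 2·19 + 1.
Multiplying both sides by 13: x ≡ 13·18 = 234 ≡ 6 (mod 19).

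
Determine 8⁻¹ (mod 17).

15

17 = 2·8 + 1
8 = 8·1 + 0
Back-substituting gives 8·15 ≡ 1 (mod 17).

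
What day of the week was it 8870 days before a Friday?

Thursday

8870 = 1267·7 + 1, so 8870 mod 7 = 1.
Friday − 1 day → Thursday.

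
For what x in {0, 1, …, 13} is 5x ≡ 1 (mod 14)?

5⁻¹ ≡ 3 (mod 14) because 5·3 = 15 = 1·14 + 1.
Multiplying both sides by 3: x ≡ 3·1 = 3 ≡ 3 (mod 14).
Check: 5·3 = 15 = 1·14 + 1.

3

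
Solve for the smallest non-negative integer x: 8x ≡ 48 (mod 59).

6

8⁻¹ ≡ 37 (mod 59) because 8·37 = 296 = 5·59 + 1.
So x ≡ 37·48 = 1776 ≡ 6 (mod 59).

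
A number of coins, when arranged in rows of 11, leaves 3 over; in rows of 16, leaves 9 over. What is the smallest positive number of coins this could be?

25

x ≡ 3 (mod 11) gives x ∈ {3, 14, 25}.
The first of these with x mod 16 = 9 is 25.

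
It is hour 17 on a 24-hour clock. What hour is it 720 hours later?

Dividing 720 by 24 gives quotient 30 and remainder 0.
(17 + 0) mod 24 = 17.

17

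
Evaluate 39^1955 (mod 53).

Square-and-reduce mod 53: 39^1≡39, 39^2≡37, 39^4≡44, 39^8≡28, 39^16≡42, 39^32≡15, 39^64≡13, 39^128≡10, 39^256≡47, 39^512≡36, 39^1024≡24.
1955 = 1 + 2 + 32 + 128 + 256 + 512 + 1024, so 39^1955 ≡ 39·37·15·10·47·36·24 ≡ 33 (mod 53).

33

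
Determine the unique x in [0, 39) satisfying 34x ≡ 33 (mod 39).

9

34⁻¹ ≡ 31 (mod 39) because 34·31 = 1054 = 27·39 + 1.
So x ≡ 31·33 = 1023 ≡ 9 (mod 39).
Check: 34·9 = 306 = 7·39 + 33.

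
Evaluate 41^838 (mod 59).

46

Successive squares of 41 mod 59: 41^1≡41, 41^2≡29, 41^4≡15, 41^8≡48, 41^16≡3, 41^32≡9, 41^64≡22, 41^128≡12, 41^256≡26, 41^512≡27.
Since 838 = 2 + 4 + 64 + 256 + 512 in binary, 41^838 ≡ 29·15·22·26·27 ≡ 46 (mod 59).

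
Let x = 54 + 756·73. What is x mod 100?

42

756·73 = 55188.
55188 − 551·100 = 88, so 55188 ≡ 88 (mod 100).
(54 + 88) mod 100 = 42.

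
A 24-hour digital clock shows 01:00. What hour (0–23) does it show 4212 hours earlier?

4212 = 175·24 + 12, so 4212 mod 24 = 12.
(1 − 12) mod 24 = 13.

13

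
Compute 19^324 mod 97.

50

Successive squares of 19 mod 97: 19^1≡19, 19^2≡70, 19^4≡50, 19^8≡75, 19^16≡96, 19^32≡1, 19^64≡1, 19^128≡1, 19^256≡1.
324 = 4 + 64 + 256, so 19^324 ≡ 50·1·1 ≡ 50 (mod 97).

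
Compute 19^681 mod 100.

19

Successive squares of 19 mod 100: 19^1≡19, 19^2≡61, 19^4≡21, 19^8≡41, 19^16≡81, 19^32≡61, 19^64≡21, 19^128≡41, 19^256≡81, 19^512≡61.
681 = 1 + 8 + 32 + 128 + 512, so 19^681 ≡ 19·41·61·41·61 ≡ 19 (mod 100).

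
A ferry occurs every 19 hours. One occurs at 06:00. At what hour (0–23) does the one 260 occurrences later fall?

2

260·19 = 4940.
4940 mod 24 = 20 (since 205·24 = 4920).
(6 + 20) mod 24 = 2.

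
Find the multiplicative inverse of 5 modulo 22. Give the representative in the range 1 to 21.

22 = 4·5 + 2
5 = 2·2 + 1
2 = 2·1 + 0
Back-substituting gives 5·9 ≡ 1 (mod 22).

9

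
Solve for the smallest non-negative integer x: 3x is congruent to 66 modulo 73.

3⁻¹ ≡ 49 (mod 73) because 3·49 = 147 = 2·73 + 1.
Multiplying both sides by 49: x ≡ 49·66 = 3234 ≡ 22 (mod 73).

22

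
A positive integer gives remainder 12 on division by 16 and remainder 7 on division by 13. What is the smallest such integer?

124

x ≡ 7 (mod 13) gives x ∈ {7, 20, 33, 46, 59, 72, 85, 98, …}.
The first of these with x mod 16 = 12 is 124.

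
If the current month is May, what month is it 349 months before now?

April

Dividing 349 by 12 gives quotient 29 and remainder 1.
May − 1 month → April.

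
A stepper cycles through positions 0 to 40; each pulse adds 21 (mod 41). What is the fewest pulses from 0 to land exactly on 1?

21·2 = 42 = 1·41 + 1, so 21⁻¹ ≡ 2 (mod 41).

2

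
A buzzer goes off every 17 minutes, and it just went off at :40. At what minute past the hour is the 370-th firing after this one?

30

370·17 = 6290.
6290 − 104·60 = 50, so 6290 ≡ 50 (mod 60).
(40 + 50) mod 60 = 30.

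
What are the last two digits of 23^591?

27

Square-and-reduce mod 100: 23^1≡23, 23^2≡29, 23^4≡41, 23^8≡81, 23^16≡61, 23^32≡21, 23^64≡41, 23^128≡81, 23^256≡61, 23^512≡21.
591 = 1 + 2 + 4 + 8 + 64 + 512, so 23^591 ≡ 23·29·41·81·41·21 ≡ 27 (mod 100).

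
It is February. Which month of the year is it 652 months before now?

652 mod 12 = 4 (since 54·12 = 648).
February − 4 months → October.

October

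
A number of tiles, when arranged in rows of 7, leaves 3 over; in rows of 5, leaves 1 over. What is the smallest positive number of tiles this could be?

Since 5·3 ≡ 1 (mod 7), take x = 1 + 5·((3−1)·3 mod 7) = 1 + 5·6 = 31.
Check: 31 mod 7 = 3, 31 mod 5 = 1.

31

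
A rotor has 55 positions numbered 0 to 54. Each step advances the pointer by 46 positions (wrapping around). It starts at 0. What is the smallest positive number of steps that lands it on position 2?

12

46⁻¹ ≡ 6 (mod 55) because 46·6 = 276 = 5·55 + 1.
Multiplying both sides by 6: x ≡ 6·2 = 12 ≡ 12 (mod 55).
Check: 46·12 = 552 = 10·55 + 2.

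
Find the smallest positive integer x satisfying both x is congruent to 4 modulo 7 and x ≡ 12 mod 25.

x ≡ 4 (mod 7) gives x ∈ {4, 11, 18, 25, 32, 39, 46, 53, …}.
The first of these with x mod 25 = 12 is 137.

137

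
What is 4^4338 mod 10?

6

The units digit of 4^n cycles with period 2: 4, 6, …
4338 leaves remainder 0 on division by 2, so 4^4338 ends in 6.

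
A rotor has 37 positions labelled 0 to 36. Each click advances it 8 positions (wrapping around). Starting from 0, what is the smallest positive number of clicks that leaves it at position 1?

14

8·14 = 112 = 3·37 + 1, so 8⁻¹ ≡ 14 (mod 37).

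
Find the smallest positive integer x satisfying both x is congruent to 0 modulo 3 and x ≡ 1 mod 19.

39

Since 19·1 ≡ 1 (mod 3), take x = 1 + 19·((0−1)·1 mod 3) = 1 + 19·2 = 39.
Check: 39 mod 3 = 0, 39 mod 19 = 1.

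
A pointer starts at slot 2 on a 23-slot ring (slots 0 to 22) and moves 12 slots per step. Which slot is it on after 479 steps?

479·12 = 5748.
5748 − 249·23 = 21, so 5748 ≡ 21 (mod 23).
(2 + 21) mod 23 = 0.

0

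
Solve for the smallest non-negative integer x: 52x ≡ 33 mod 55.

44

The inverse of 52 mod 55 is 18 (since 52·18 = 936 ≡ 1).
Multiplying both sides by 18: x ≡ 18·33 = 594 ≡ 44 (mod 55).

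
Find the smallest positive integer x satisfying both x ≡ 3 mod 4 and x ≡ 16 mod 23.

x ≡ 3 (mod 4) gives x ∈ {3, 7, 11, 15, 19, 23, 27, 31, …}.
The first of these with x mod 23 = 16 is 39.

39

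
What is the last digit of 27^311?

Powers of 7 mod 10 repeat with period 4: 7, 9, 3, 1.
311 leaves remainder 3 on division by 4, so 27^311 ends in 3.

3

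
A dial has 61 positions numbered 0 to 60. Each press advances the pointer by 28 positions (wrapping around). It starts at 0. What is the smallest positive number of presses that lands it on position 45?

The inverse of 28 mod 61 is 24 (since 28·24 = 672 ≡ 1).
So x ≡ 24·45 = 1080 ≡ 43 (mod 61).

43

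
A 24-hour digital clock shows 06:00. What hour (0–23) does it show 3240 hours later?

6

Dividing 3240 by 24 gives quotient 135 and remainder 0.
(6 + 0) mod 24 = 6.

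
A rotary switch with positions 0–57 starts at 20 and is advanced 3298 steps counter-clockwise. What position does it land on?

28

3298 mod 58 = 50 (since 56·58 = 3248).
(20 − 50) mod 58 = 28.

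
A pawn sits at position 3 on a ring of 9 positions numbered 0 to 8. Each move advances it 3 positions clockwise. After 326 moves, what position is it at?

0

326·3 = 978.
978 − 108·9 = 6, so 978 ≡ 6 (mod 9).
(3 + 6) mod 9 = 0.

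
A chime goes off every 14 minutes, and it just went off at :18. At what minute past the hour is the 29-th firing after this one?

29·14 = 406.
406 = 6·60 + 46, so 406 mod 60 = 46.
(18 + 46) mod 60 = 4.

4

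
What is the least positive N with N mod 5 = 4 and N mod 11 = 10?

54

Since 11·1 ≡ 1 (mod 5), take x = 10 + 11·((4−10)·1 mod 5) = 10 + 11·4 = 54.
Check: 54 mod 5 = 4, 54 mod 11 = 10.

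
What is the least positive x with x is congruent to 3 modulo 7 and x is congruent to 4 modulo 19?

x ≡ 3 (mod 7) gives x ∈ {3, 10, 17, 24, 31, 38, 45, 52, …}.
The first of these with x mod 19 = 4 is 80.

80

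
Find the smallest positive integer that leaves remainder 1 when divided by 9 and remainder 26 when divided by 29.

Since 29·5 ≡ 1 (mod 9), take x = 26 + 29·((1−26)·5 mod 9) = 26 + 29·1 = 55.
Check: 55 mod 9 = 1, 55 mod 29 = 26.

55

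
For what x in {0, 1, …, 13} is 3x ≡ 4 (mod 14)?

3⁻¹ ≡ 5 (mod 14) because 3·5 = 15 = 1·14 + 1.
So x ≡ 5·4 = 20 ≡ 6 (mod 14).
Check: 3·6 = 18 = 1·14 + 4.

6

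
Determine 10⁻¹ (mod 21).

19

21 = 2·10 + 1
10 = 10·1 + 0
Back-substituting gives 10·19 ≡ 1 (mod 21).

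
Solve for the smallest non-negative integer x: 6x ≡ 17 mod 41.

The inverse of 6 mod 41 is 7 (since 6·7 = 42 ≡ 1).
Multiplying both sides by 7: x ≡ 7·17 = 119 ≡ 37 (mod 41).
Check: 6·37 = 222 = 5·41 + 17.

37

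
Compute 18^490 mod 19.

By repeated squaring mod 19: 18^1≡18, 18^2≡1, 18^4≡1, 18^8≡1, 18^16≡1, 18^32≡1, 18^64≡1, 18^128≡1, 18^256≡1.
490 = 2 + 8 + 32 + 64 + 128 + 256, so 18^490 ≡ 1·1·1·1·1·1 ≡ 1 (mod 19).

1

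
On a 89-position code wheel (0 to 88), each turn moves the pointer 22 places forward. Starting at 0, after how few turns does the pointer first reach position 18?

22⁻¹ ≡ 85 (mod 89) because 22·85 = 1870 = 21·89 + 1.
So x ≡ 85·18 = 1530 ≡ 17 (mod 89).

17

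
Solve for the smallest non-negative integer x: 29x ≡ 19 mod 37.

30

29⁻¹ ≡ 23 (mod 37) because 29·23 = 667 = 18·37 + 1.
Multiplying both sides by 23: x ≡ 23·19 = 437 ≡ 30 (mod 37).
Check: 29·30 = 870 = 23·37 + 19.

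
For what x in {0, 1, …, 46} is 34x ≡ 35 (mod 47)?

19

The inverse of 34 mod 47 is 18 (since 34·18 = 612 ≡ 1).
So x ≡ 18·35 = 630 ≡ 19 (mod 47).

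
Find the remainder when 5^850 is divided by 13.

Square-and-reduce mod 13: 5^1≡5, 5^2≡12, 5^4≡1, 5^8≡1, 5^16≡1, 5^32≡1, 5^64≡1, 5^128≡1, 5^256≡1, 5^512≡1.
850 = 2 + 16 + 64 + 256 + 512, so 5^850 ≡ 12·1·1·1·1 ≡ 12 (mod 13).

12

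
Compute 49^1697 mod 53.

46

Square-and-reduce mod 53: 49^1≡49, 49^2≡16, 49^4≡44, 49^8≡28, 49^16≡42, 49^32≡15, 49^64≡13, 49^128≡10, 49^256≡47, 49^512≡36, 49^1024≡24.
Since 1697 = 1 + 32 + 128 + 512 + 1024 in binary, 49^1697 ≡ 49·15·10·36·24 ≡ 46 (mod 53).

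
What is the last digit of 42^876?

Last digits of 2^n: 2, 4, 8, 6 (period 4).
876 leaves remainder 0 on division by 4, so 42^876 ends in 6.

6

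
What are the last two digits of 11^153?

31

Square-and-reduce mod 100: 11^1≡11, 11^2≡21, 11^4≡41, 11^8≡81, 11^16≡61, 11^32≡21, 11^64≡41, 11^128≡81.
Since 153 = 1 + 8 + 16 + 128 in binary, 11^153 ≡ 11·81·61·81 ≡ 31 (mod 100).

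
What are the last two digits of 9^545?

49

By repeated squaring mod 100: 9^1≡9, 9^2≡81, 9^4≡61, 9^8≡21, 9^16≡41, 9^32≡81, 9^64≡61, 9^128≡21, 9^256≡41, 9^512≡81.
Since 545 = 1 + 32 + 512 in binary, 9^545 ≡ 9·81·81 ≡ 49 (mod 100).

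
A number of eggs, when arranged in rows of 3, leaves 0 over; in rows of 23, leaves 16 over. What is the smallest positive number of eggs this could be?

x ≡ 0 (mod 3) gives x ∈ {0, 3, 6, 9, 12, 15, 18, 21, …}.
The first of these with x mod 23 = 16 is 39.

39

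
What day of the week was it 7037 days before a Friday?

Wednesday

7037 − 1005·7 = 2, so 7037 ≡ 2 (mod 7).
Friday − 2 days → Wednesday.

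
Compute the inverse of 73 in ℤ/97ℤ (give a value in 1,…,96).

4

97 = 1·73 + 24
73 = 3·24 + 1
24 = 24·1 + 0
Back-substituting gives 73·4 ≡ 1 (mod 97).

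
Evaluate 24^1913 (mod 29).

25

Successive squares of 24 mod 29: 24^1≡24, 24^2≡25, 24^4≡16, 24^8≡24, 24^16≡25, 24^32≡16, 24^64≡24, 24^128≡25, 24^256≡16, 24^512≡24, 24^1024≡25.
Since 1913 = 1 + 8 + 16 + 32 + 64 + 256 + 512 + 1024 in binary, 24^1913 ≡ 24·24·25·16·24·16·24·25 ≡ 25 (mod 29).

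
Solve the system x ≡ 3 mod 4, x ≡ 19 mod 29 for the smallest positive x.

x ≡ 3 (mod 4) gives x ∈ {3, 7, 11, 15, 19}.
The first of these with x mod 29 = 19 is 19.

19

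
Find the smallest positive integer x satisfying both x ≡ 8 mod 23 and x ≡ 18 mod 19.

x ≡ 18 (mod 19) gives x ∈ {18, 37, 56, 75, 94, 113, 132, 151, …}.
The first of these with x mod 23 = 8 is 284.

284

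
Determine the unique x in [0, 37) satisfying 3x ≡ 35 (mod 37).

The inverse of 3 mod 37 is 25 (since 3·25 = 75 ≡ 1).
Multiplying both sides by 25: x ≡ 25·35 = 875 ≡ 24 (mod 37).

24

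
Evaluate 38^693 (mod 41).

By repeated squaring mod 41: 38^1≡38, 38^2≡9, 38^4≡40, 38^8≡1, 38^16≡1, 38^32≡1, 38^64≡1, 38^128≡1, 38^256≡1, 38^512≡1.
Since 693 = 1 + 4 + 16 + 32 + 128 + 512 in binary, 38^693 ≡ 38·40·1·1·1·1 ≡ 3 (mod 41).

3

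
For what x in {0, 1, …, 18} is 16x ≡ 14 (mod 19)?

8

The inverse of 16 mod 19 is 6 (since 16·6 = 96 ≡ 1).
So x ≡ 6·14 = 84 ≡ 8 (mod 19).
Check: 16·8 = 128 = 6·19 + 14.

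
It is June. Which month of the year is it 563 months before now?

Dividing 563 by 12 gives quotient 46 and remainder 11.
June − 11 months → July.

July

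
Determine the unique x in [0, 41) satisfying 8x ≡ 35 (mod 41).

The inverse of 8 mod 41 is 36 (since 8·36 = 288 ≡ 1).
Multiplying both sides by 36: x ≡ 36·35 = 1260 ≡ 30 (mod 41).
Check: 8·30 = 240 = 5·41 + 35.

30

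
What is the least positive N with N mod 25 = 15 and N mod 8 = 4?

140

x ≡ 4 (mod 8) gives x ∈ {4, 12, 20, 28, 36, 44, 52, 60, …}.
The first of these with x mod 25 = 15 is 140.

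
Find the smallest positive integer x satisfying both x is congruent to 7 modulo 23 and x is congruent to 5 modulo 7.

145

x ≡ 5 (mod 7) gives x ∈ {5, 12, 19, 26, 33, 40, 47, 54, …}.
The first of these with x mod 23 = 7 is 145.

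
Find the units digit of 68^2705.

8

Last digits of 8^n: 8, 4, 2, 6 (period 4).
2705 leaves remainder 1 on division by 4, so 68^2705 ends in 8.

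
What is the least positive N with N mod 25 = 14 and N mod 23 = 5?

Since 23·12 ≡ 1 (mod 25), take x = 5 + 23·((14−5)·12 mod 25) = 5 + 23·8 = 189.
Check: 189 mod 25 = 14, 189 mod 23 = 5.

189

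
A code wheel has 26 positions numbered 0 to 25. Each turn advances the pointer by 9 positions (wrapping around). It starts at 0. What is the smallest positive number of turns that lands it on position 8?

24

The inverse of 9 mod 26 is 3 (since 9·3 = 27 ≡ 1).
So x ≡ 3·8 = 24 ≡ 24 (mod 26).
Check: 9·24 = 216 = 8·26 + 8.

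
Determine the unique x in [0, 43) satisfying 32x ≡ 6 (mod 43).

32⁻¹ ≡ 39 (mod 43) because 32·39 = 1248 = 29·43 + 1.
Multiplying both sides by 39: x ≡ 39·6 = 234 ≡ 19 (mod 43).

19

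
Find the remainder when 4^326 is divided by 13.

By repeated squaring mod 13: 4^1≡4, 4^2≡3, 4^4≡9, 4^8≡3, 4^16≡9, 4^32≡3, 4^64≡9, 4^128≡3, 4^256≡9.
326 = 2 + 4 + 64 + 256, so 4^326 ≡ 3·9·9·9 ≡ 3 (mod 13).

3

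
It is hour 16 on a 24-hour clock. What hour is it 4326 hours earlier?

4326 = 180·24 + 6, so 4326 mod 24 = 6.
(16 − 6) mod 24 = 10.

10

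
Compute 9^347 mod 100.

69

Successive squares of 9 mod 100: 9^1≡9, 9^2≡81, 9^4≡61, 9^8≡21, 9^16≡41, 9^32≡81, 9^64≡61, 9^128≡21, 9^256≡41.
Since 347 = 1 + 2 + 8 + 16 + 64 + 256 in binary, 9^347 ≡ 9·81·21·41·61·41 ≡ 69 (mod 100).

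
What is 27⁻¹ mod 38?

31

38 = 1·27 + 11
27 = 2·11 + 5
11 = 2·5 + 1
5 = 5·1 + 0
Back-substituting gives 27·31 ≡ 1 (mod 38).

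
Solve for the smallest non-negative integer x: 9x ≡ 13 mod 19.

The inverse of 9 mod 19 is 17 (since 9·17 = 153 ≡ 1).
So x ≡ 17·13 = 221 ≡ 12 (mod 19).
Check: 9·12 = 108 = 5·19 + 13.

12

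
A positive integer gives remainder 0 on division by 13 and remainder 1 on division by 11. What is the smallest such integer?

Since 11·6 ≡ 1 (mod 13), take x = 1 + 11·((0−1)·6 mod 13) = 1 + 11·7 = 78.
Check: 78 mod 13 = 0, 78 mod 11 = 1.

78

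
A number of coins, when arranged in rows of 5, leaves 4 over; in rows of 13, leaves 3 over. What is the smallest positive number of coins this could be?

29

x ≡ 4 (mod 5) gives x ∈ {4, 9, 14, 19, 24, 29}.
The first of these with x mod 13 = 3 is 29.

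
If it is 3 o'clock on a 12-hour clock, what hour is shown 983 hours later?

983 mod 12 = 11 (since 81·12 = 972).
3 + 11 → 2 on a 12-hour dial.

2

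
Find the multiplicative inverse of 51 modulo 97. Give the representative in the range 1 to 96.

97 = 1·51 + 46
51 = 1·46 + 5
46 = 9·5 + 1
5 = 5·1 + 0
Back-substituting gives 51·78 ≡ 1 (mod 97).

78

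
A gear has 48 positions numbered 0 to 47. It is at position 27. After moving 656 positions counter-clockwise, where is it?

656 = 13·48 + 32, so 656 mod 48 = 32.
(27 − 32) mod 48 = 43.

43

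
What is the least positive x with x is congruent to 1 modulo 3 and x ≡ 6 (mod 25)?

31

Since 25·1 ≡ 1 (mod 3), take x = 6 + 25·((1−6)·1 mod 3) = 6 + 25·1 = 31.
Check: 31 mod 3 = 1, 31 mod 25 = 6.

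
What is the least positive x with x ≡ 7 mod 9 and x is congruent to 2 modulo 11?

x ≡ 7 (mod 9) gives x ∈ {7, 16, 25, 34, 43, 52, 61, 70, …}.
The first of these with x mod 11 = 2 is 79.

79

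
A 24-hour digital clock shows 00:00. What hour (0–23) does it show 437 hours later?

Dividing 437 by 24 gives quotient 18 and remainder 5.
(0 + 5) mod 24 = 5.

5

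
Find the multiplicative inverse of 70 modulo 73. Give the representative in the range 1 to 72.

24

70·24 = 1680 = 23·73 + 1, so 70⁻¹ ≡ 24 (mod 73).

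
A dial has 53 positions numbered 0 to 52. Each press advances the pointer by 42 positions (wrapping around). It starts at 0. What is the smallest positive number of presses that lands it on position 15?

42

42⁻¹ ≡ 24 (mod 53) because 42·24 = 1008 = 19·53 + 1.
So x ≡ 24·15 = 360 ≡ 42 (mod 53).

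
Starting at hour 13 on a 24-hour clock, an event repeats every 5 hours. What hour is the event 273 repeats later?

273·5 = 1365.
1365 mod 24 = 21 (since 56·24 = 1344).
(13 + 21) mod 24 = 10.

10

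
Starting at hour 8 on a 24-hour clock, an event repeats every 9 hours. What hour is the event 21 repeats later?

21·9 = 189.
189 − 7·24 = 21, so 189 ≡ 21 (mod 24).
(8 + 21) mod 24 = 5.

5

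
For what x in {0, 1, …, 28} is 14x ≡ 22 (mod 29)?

14

The inverse of 14 mod 29 is 27 (since 14·27 = 378 ≡ 1).
Multiplying both sides by 27: x ≡ 27·22 = 594 ≡ 14 (mod 29).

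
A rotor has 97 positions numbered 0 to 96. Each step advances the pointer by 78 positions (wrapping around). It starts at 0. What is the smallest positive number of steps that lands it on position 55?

89

78⁻¹ ≡ 51 (mod 97) because 78·51 = 3978 = 41·97 + 1.
So x ≡ 51·55 = 2805 ≡ 89 (mod 97).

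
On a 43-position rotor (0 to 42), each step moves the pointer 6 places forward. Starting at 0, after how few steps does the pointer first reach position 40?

21

The inverse of 6 mod 43 is 36 (since 6·36 = 216 ≡ 1).
So x ≡ 36·40 = 1440 ≡ 21 (mod 43).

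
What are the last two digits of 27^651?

Square-and-reduce mod 100: 27^1≡27, 27^2≡29, 27^4≡41, 27^8≡81, 27^16≡61, 27^32≡21, 27^64≡41, 27^128≡81, 27^256≡61, 27^512≡21.
Since 651 = 1 + 2 + 8 + 128 + 512 in binary, 27^651 ≡ 27·29·81·81·21 ≡ 23 (mod 100).

23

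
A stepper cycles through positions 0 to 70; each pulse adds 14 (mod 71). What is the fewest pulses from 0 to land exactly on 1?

66

71 = 5·14 + 1
14 = 14·1 + 0
Back-substituting gives 14·66 ≡ 1 (mod 71).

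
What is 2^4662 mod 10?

Powers of 2 mod 10 repeat with period 4: 2, 4, 8, 6.
4662 mod 4 = 2, so the last digit matches 2^2 = 4.

4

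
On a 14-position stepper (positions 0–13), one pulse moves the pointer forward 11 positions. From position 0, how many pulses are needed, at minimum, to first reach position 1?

9

14 = 1·11 + 3
11 = 3·3 + 2
3 = 1·2 + 1
2 = 2·1 + 0
Back-substituting gives 11·9 ≡ 1 (mod 14).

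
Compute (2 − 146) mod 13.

12

146 mod 13 = 3 (since 11·13 = 143).
(2 − 3) mod 13 = 12.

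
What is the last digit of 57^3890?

Last digits of 7^n: 7, 9, 3, 1 (period 4).
3890 leaves remainder 2 on division by 4, so 57^3890 ends in 9.

9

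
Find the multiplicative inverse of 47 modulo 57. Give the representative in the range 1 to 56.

17

47·17 = 799 = 14·57 + 1, so 47⁻¹ ≡ 17 (mod 57).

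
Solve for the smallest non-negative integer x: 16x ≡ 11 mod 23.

5

16⁻¹ ≡ 13 (mod 23) because 16·13 = 208 = 9·23 + 1.
Multiplying both sides by 13: x ≡ 13·11 = 143 ≡ 5 (mod 23).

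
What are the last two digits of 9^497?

Successive squares of 9 mod 100: 9^1≡9, 9^2≡81, 9^4≡61, 9^8≡21, 9^16≡41, 9^32≡81, 9^64≡61, 9^128≡21, 9^256≡41.
497 = 1 + 16 + 32 + 64 + 128 + 256, so 9^497 ≡ 9·41·81·61·21·41 ≡ 69 (mod 100).

69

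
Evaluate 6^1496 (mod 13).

3

Square-and-reduce mod 13: 6^1≡6, 6^2≡10, 6^4≡9, 6^8≡3, 6^16≡9, 6^32≡3, 6^64≡9, 6^128≡3, 6^256≡9, 6^512≡3, 6^1024≡9.
1496 = 8 + 16 + 64 + 128 + 256 + 1024, so 6^1496 ≡ 3·9·9·3·9·9 ≡ 3 (mod 13).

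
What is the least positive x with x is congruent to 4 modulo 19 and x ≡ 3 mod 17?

x ≡ 3 (mod 17) gives x ∈ {3, 20, 37, 54, 71, 88, 105, 122, …}.
The first of these with x mod 19 = 4 is 156.

156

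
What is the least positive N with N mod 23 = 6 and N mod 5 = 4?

x ≡ 4 (mod 5) gives x ∈ {4, 9, 14, 19, 24, 29}.
The first of these with x mod 23 = 6 is 29.

29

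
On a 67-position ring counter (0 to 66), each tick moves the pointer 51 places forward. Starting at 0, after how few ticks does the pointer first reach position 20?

49

The inverse of 51 mod 67 is 46 (since 51·46 = 2346 ≡ 1).
Multiplying both sides by 46: x ≡ 46·20 = 920 ≡ 49 (mod 67).
Check: 51·49 = 2499 = 37·67 + 20.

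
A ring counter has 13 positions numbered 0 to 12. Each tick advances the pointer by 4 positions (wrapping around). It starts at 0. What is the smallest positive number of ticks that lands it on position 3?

4⁻¹ ≡ 10 (mod 13) because 4·10 = 40 = 3·13 + 1.
Multiplying both sides by 10: x ≡ 10·3 = 30 ≡ 4 (mod 13).

4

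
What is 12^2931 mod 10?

8

The units digit of 12^n cycles with period 4: 2, 4, 8, 6, …
2931 mod 4 = 3, so the last digit matches 2^3 = 8.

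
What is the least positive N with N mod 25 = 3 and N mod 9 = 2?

128

x ≡ 2 (mod 9) gives x ∈ {2, 11, 20, 29, 38, 47, 56, 65, …}.
The first of these with x mod 25 = 3 is 128.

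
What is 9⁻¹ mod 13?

3

9·3 = 27 = 2·13 + 1, so 9⁻¹ ≡ 3 (mod 13).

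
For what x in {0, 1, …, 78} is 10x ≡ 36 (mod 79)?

51

The inverse of 10 mod 79 is 8 (since 10·8 = 80 ≡ 1).
So x ≡ 8·36 = 288 ≡ 51 (mod 79).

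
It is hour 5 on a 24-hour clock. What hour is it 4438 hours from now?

Dividing 4438 by 24 gives quotient 184 and remainder 22.
(5 + 22) mod 24 = 3.

3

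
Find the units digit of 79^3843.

9

Last digits of 9^n: 9, 1 (period 2).
3843 mod 2 = 1, so the last digit matches 9^1 = 9.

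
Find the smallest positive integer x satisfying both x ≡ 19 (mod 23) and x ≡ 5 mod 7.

19

x ≡ 5 (mod 7) gives x ∈ {5, 12, 19}.
The first of these with x mod 23 = 19 is 19.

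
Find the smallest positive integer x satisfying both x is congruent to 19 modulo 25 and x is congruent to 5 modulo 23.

419

Since 23·12 ≡ 1 (mod 25), take x = 5 + 23·((19−5)·12 mod 25) = 5 + 23·18 = 419.
Check: 419 mod 25 = 19, 419 mod 23 = 5.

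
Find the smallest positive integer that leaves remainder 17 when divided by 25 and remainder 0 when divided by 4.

92

x ≡ 0 (mod 4) gives x ∈ {0, 4, 8, 12, 16, 20, 24, 28, …}.
The first of these with x mod 25 = 17 is 92.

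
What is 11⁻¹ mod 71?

71 = 6·11 + 5
11 = 2·5 + 1
5 = 5·1 + 0
Back-substituting gives 11·13 ≡ 1 (mod 71).

13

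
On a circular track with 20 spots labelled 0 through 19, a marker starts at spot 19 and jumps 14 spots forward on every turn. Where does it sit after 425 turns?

425·14 = 5950.
Dividing 5950 by 20 gives quotient 297 and remainder 10.
(19 + 10) mod 20 = 9.

9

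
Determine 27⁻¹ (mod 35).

13

35 = 1·27 + 8
27 = 3·8 + 3
8 = 2·3 + 2
3 = 1·2 + 1
2 = 2·1 + 0
Back-substituting gives 27·13 ≡ 1 (mod 35).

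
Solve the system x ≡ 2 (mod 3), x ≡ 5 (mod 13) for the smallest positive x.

5

x ≡ 2 (mod 3) gives x ∈ {2, 5}.
The first of these with x mod 13 = 5 is 5.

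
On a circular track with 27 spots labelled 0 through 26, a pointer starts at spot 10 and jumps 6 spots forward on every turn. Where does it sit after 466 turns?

466·6 = 2796.
2796 − 103·27 = 15, so 2796 ≡ 15 (mod 27).
(10 + 15) mod 27 = 25.

25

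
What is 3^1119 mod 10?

7

Powers of 3 mod 10 repeat with period 4: 3, 9, 7, 1.
1119 mod 4 = 3, so the last digit matches 3^3 = 7.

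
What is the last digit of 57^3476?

1

Powers of 7 mod 10 repeat with period 4: 7, 9, 3, 1.
3476 mod 4 = 0, so the last digit matches 7^4 = 1.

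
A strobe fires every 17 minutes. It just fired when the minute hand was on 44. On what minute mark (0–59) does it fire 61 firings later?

61·17 = 1037.
1037 − 17·60 = 17, so 1037 ≡ 17 (mod 60).
(44 + 17) mod 60 = 1.

1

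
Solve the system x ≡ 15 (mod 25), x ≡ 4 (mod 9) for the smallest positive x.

40

x ≡ 4 (mod 9) gives x ∈ {4, 13, 22, 31, 40}.
The first of these with x mod 25 = 15 is 40.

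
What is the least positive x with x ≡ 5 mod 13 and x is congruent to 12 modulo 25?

187

x ≡ 5 (mod 13) gives x ∈ {5, 18, 31, 44, 57, 70, 83, 96, …}.
The first of these with x mod 25 = 12 is 187.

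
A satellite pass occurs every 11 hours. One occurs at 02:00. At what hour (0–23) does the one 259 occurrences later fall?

259·11 = 2849.
Dividing 2849 by 24 gives quotient 118 and remainder 17.
(2 + 17) mod 24 = 19.

19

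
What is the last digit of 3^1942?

Last digits of 3^n: 3, 9, 7, 1 (period 4).
1942 leaves remainder 2 on division by 4, so 3^1942 ends in 9.

9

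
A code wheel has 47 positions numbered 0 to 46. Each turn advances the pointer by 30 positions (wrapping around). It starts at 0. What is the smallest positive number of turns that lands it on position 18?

The inverse of 30 mod 47 is 11 (since 30·11 = 330 ≡ 1).
So x ≡ 11·18 = 198 ≡ 10 (mod 47).
Check: 30·10 = 300 = 6·47 + 18.

10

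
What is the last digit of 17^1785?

Last digits of 7^n: 7, 9, 3, 1 (period 4).
1785 mod 4 = 1, so the last digit matches 7^1 = 7.

7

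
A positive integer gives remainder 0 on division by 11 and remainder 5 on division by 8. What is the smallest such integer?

Since 8·7 ≡ 1 (mod 11), take x = 5 + 8·((0−5)·7 mod 11) = 5 + 8·9 = 77.
Check: 77 mod 11 = 0, 77 mod 8 = 5.

77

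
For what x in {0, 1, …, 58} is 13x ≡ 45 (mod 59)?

The inverse of 13 mod 59 is 50 (since 13·50 = 650 ≡ 1).
So x ≡ 50·45 = 2250 ≡ 8 (mod 59).

8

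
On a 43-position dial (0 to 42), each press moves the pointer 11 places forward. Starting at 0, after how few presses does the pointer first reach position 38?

23

The inverse of 11 mod 43 is 4 (since 11·4 = 44 ≡ 1).
Multiplying both sides by 4: x ≡ 4·38 = 152 ≡ 23 (mod 43).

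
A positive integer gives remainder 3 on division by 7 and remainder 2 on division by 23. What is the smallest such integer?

94

x ≡ 3 (mod 7) gives x ∈ {3, 10, 17, 24, 31, 38, 45, 52, …}.
The first of these with x mod 23 = 2 is 94.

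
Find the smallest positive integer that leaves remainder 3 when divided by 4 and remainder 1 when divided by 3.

x ≡ 1 (mod 3) gives x ∈ {1, 4, 7}.
The first of these with x mod 4 = 3 is 7.

7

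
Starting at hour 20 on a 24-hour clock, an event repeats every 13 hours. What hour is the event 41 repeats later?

1

41·13 = 533.
Dividing 533 by 24 gives quotient 22 and remainder 5.
(20 + 5) mod 24 = 1.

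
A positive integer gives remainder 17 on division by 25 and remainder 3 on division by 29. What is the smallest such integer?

467

x ≡ 17 (mod 25) gives x ∈ {17, 42, 67, 92, 117, 142, 167, 192, …}.
The first of these with x mod 29 = 3 is 467.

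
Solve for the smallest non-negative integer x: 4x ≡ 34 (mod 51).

34

4⁻¹ ≡ 13 (mod 51) because 4·13 = 52 = 1·51 + 1.
So x ≡ 13·34 = 442 ≡ 34 (mod 51).
Check: 4·34 = 136 = 2·51 + 34.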